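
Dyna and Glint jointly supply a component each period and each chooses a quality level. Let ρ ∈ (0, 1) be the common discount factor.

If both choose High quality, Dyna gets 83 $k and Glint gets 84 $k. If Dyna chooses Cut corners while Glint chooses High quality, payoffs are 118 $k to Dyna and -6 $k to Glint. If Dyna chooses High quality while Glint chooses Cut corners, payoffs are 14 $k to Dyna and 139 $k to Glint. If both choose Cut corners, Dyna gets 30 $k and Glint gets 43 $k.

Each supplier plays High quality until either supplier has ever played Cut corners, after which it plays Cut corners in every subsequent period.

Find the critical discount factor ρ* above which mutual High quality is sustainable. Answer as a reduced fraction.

55/96

Dyna: cooperation gives 83 each period; deviation gives 118 once then 30 forever.
  83/(1−ρ) ≥ 118 + 30ρ/(1−ρ) ⇒ ρ ≥ 35/88.
Glint: cooperation gives 84 each period; deviation gives 139 once then 43 forever.
  ρ ≥ 55/96.
Both must hold, so the binding constraint is Glint's: ρ ≥ 55/96.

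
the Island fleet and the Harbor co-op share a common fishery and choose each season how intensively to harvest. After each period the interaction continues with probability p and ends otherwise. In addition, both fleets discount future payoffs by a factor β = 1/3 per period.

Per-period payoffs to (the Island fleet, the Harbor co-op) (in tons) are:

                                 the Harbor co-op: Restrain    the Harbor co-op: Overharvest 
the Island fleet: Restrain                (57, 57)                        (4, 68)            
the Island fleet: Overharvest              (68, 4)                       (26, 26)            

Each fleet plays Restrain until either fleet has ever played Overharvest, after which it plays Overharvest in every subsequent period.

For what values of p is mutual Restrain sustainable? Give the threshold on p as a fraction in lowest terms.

11/14

With continuation probability p and discount β, the effective per-period discount factor is βp.
Grim-trigger IC: βp ≥ (68−57)/(68−26) = 11/42.
So p ≥ (11/42)/(1/3) = 11/14.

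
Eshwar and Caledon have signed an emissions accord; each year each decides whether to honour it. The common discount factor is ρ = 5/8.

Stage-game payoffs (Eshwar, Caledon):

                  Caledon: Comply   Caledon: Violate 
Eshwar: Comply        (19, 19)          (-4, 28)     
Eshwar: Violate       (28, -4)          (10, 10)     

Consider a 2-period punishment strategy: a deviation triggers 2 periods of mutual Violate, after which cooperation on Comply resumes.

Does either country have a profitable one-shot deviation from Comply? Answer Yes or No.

IC: ρ+…+ρ^2 ≥ (28−19)/(19−10) = 1.
At ρ = 5/8: partial sum = 1.0156 ≥ 1.0000. Cooperation sustainable.

No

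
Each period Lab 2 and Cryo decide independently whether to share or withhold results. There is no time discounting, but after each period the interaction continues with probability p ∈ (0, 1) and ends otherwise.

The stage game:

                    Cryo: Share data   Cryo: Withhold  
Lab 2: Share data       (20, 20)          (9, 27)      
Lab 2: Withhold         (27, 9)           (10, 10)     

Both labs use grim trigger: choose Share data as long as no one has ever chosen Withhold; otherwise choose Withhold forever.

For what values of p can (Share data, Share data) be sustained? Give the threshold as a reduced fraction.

7/17

Expected cooperation value is 20 + p·20 + p²·20 + … = 20/(1−p); deviation gives 27 + p·10/(1−p).
20 ≥ 27(1−p) + 10p ⇒ 17p ≥ 7 ⇒ p ≥ 7/17.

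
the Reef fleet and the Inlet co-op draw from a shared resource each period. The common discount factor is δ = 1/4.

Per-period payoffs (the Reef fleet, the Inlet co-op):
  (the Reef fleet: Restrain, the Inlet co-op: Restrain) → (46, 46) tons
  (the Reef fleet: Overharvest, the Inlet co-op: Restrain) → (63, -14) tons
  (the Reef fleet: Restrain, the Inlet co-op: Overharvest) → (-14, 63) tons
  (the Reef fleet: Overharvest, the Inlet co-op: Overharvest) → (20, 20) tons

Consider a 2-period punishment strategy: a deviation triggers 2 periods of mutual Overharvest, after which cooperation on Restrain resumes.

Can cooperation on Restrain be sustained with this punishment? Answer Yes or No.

No

IC: δ+…+δ^2 ≥ (63−46)/(46−20) = 17/26.
At δ = 1/4: partial sum = 0.3125 < 0.6538. Cooperation not sustainable.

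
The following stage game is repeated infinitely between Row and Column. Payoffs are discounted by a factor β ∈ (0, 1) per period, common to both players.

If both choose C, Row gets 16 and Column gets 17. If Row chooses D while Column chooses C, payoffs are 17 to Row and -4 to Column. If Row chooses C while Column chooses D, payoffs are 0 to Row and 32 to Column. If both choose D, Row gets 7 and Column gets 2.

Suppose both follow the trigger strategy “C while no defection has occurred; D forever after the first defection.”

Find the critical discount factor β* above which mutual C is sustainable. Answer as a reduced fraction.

For Row: deviation gain 17−16 = 1, per-period punishment loss 16−7 = 9. IC gives β ≥ 1/10.
For Column: gain 15, loss 15 per period, so β ≥ 15/30 = 1/2.
The tighter constraint is Column's, so cooperation needs β ≥ 1/2.

1/2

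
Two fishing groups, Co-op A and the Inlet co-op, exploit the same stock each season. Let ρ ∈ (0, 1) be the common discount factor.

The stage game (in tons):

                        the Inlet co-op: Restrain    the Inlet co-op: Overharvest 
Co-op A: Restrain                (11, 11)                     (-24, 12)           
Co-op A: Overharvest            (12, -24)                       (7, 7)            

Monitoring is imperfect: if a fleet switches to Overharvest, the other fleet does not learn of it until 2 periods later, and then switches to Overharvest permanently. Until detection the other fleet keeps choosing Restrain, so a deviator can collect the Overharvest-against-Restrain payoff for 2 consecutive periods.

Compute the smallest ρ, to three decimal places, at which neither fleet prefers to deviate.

Deviating for the 2 undetected periods gains 12−11 = 1 per period over cooperation, then loses 11−7 = 4 per period forever once punishment starts.
Gain: 1(1 + ρ + … + ρ^1); loss: 4·ρ^2/(1−ρ).
No profitable deviation ⇔ 1(1−ρ^2) ≤ 4·ρ^2, i.e. ρ^2 ≥ 1/(1+4) = 1/5.
Hence ρ ≥ (1/5)^(1/2) ≈ 0.447.

0.447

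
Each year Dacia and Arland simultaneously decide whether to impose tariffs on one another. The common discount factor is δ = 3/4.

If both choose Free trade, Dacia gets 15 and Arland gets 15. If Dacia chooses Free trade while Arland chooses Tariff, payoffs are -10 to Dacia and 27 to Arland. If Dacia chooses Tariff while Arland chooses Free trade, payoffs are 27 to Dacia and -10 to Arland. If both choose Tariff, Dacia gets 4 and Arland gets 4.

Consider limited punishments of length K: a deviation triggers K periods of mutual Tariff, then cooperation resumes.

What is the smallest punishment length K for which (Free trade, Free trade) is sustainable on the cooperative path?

2

Need Σ_{k=1}^{K} δ^k ≥ (27−15)/(15−4) = 1.0909 at δ = 3/4.
At K = 1 the sum is 0.7500 < 1.0909; at K = 2 it is 1.3125 ≥ 1.0909.
So the minimum punishment length is K = 2.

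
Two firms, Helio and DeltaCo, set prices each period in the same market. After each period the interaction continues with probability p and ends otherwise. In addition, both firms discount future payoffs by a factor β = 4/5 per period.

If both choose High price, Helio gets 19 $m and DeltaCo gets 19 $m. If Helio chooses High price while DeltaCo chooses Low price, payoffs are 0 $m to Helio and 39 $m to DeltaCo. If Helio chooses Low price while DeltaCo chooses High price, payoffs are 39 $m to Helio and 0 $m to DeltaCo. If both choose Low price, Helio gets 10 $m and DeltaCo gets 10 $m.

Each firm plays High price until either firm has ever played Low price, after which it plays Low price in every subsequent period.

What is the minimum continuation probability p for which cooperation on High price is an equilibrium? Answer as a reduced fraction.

25/29

Expected continuation weight on next period's payoff is β·p = 4/5·p, which plays the role of the discount factor.
Cooperation requires 4/5·p ≥ (39−19)/(39−10) = 20/29, hence p ≥ 25/29.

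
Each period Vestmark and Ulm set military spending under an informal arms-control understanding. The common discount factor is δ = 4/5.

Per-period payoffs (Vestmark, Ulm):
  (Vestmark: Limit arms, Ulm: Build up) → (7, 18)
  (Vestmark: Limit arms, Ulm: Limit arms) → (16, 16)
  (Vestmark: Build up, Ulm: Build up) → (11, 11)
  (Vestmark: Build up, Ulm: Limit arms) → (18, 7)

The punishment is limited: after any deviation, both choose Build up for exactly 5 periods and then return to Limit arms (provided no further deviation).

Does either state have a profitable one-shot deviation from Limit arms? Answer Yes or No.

No

Comparing payoff streams over the 6 periods until play realigns: cooperate → 16(1+δ+…+δ^5); deviate → 18 + 11(δ+…+δ^5).
Cooperation is sustained iff (16−11)(δ+…+δ^5) ≥ 18−16.
δ+…+δ^5 = 4/5·(1−(4/5)^5)/(1−4/5) = 2.6893, and (18−16)/(16−11) = 0.4000.
2.6893 ≥ 0.4000, so cooperation is sustainable.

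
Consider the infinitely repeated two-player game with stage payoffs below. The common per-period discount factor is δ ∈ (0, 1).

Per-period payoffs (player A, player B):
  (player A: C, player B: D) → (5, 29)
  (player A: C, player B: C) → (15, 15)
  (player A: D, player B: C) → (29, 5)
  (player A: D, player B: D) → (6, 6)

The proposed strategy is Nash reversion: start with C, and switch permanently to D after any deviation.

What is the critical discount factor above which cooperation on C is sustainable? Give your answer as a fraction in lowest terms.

14/23

One-period gain from deviating is 29 − 15 = 14. The loss is 15 − 6 = 9 in every subsequent period, with present value 9·δ/(1−δ).
Deviation is unprofitable when 9·δ/(1−δ) ≥ 14, i.e. δ/(1−δ) ≥ 14/9.
Equivalently δ ≥ 14/(14+9) = 14/23.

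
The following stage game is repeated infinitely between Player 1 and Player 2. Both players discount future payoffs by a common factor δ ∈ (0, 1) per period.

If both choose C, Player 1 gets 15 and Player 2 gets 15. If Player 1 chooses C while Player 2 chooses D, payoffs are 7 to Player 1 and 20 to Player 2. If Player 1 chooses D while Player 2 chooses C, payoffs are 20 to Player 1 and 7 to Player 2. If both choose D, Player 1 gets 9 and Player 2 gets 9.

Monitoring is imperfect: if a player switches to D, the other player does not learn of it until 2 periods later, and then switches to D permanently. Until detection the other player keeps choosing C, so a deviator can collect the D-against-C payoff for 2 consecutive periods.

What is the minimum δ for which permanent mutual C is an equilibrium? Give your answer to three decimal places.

0.674

Deviating for the 2 undetected periods gains 20−15 = 5 per period over cooperation, then loses 15−9 = 6 per period forever once punishment starts.
Gain: 5(1 + δ + … + δ^1); loss: 6·δ^2/(1−δ).
No profitable deviation ⇔ 5(1−δ^2) ≤ 6·δ^2, i.e. δ^2 ≥ 5/(5+6) = 5/11.
Hence δ ≥ (5/11)^(1/2) ≈ 0.674.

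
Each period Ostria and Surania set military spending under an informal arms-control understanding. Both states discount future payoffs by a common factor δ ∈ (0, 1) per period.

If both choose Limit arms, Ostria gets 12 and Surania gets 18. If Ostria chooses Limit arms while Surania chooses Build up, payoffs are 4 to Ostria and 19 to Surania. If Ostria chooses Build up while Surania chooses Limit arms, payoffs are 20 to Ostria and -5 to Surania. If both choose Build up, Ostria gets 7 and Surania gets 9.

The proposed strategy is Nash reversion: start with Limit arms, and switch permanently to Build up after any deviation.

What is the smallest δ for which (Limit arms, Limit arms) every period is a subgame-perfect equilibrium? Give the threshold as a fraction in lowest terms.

Ostria: cooperation gives 12 each period; deviation gives 20 once then 7 forever.
  12/(1−δ) ≥ 20 + 7δ/(1−δ) ⇒ δ ≥ 8/13.
Surania: cooperation gives 18 each period; deviation gives 19 once then 9 forever.
  δ ≥ 1/10.
Both must hold, so the binding constraint is Ostria's: δ ≥ 8/13.

8/13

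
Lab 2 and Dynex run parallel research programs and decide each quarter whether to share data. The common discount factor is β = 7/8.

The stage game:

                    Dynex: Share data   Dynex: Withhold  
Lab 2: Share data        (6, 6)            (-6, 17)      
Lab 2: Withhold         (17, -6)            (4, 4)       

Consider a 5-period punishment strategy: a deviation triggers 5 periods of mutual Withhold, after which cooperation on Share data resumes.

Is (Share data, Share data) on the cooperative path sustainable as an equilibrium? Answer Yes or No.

No

Comparing payoff streams over the 6 periods until play realigns: cooperate → 6(1+β+…+β^5); deviate → 17 + 4(β+…+β^5).
Cooperation is sustained iff (6−4)(β+…+β^5) ≥ 17−6.
β+…+β^5 = 7/8·(1−(7/8)^5)/(1−7/8) = 3.4096, and (17−6)/(6−4) = 5.5000.
3.4096 < 5.5000, so cooperation is not sustainable.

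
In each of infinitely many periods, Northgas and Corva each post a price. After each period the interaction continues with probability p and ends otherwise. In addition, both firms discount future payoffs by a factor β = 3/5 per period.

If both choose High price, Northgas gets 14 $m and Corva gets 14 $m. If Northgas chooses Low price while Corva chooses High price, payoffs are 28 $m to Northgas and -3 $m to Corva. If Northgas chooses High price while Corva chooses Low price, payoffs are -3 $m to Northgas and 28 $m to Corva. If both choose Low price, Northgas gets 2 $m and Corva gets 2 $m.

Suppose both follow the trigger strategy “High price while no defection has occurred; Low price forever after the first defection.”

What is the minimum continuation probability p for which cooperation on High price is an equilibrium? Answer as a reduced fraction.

With continuation probability p and discount β, the effective per-period discount factor is βp.
Grim-trigger IC: βp ≥ (28−14)/(28−2) = 7/13.
So p ≥ (7/13)/(3/5) = 35/39.

35/39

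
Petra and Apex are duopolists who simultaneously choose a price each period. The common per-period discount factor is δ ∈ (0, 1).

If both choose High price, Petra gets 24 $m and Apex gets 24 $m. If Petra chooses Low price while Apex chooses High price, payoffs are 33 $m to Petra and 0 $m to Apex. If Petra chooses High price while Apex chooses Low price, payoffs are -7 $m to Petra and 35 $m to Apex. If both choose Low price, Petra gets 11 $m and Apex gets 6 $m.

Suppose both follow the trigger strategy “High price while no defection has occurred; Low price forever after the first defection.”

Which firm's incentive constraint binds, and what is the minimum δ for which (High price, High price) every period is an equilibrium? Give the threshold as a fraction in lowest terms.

Petra: cooperation gives 24 each period; deviation gives 33 once then 11 forever.
  24/(1−δ) ≥ 33 + 11δ/(1−δ) ⇒ δ ≥ 9/22.
Apex: cooperation gives 24 each period; deviation gives 35 once then 6 forever.
  δ ≥ 11/29.
Both must hold, so the binding constraint is Petra's: δ ≥ 9/22.

Petra; δ ≥ 9/22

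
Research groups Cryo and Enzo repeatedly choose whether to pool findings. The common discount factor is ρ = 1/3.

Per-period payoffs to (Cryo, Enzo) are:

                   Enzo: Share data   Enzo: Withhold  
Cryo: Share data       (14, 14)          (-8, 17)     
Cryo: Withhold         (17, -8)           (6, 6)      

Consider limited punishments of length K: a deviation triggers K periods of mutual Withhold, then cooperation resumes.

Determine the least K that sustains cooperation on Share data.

2

No profitable deviation requires (14−6)(ρ+…+ρ^K) ≥ 17−14, i.e. ρ+…+ρ^K ≥ 3/8 ≈ 0.3750.
With ρ = 1/3, the partial sums are K=1: 0.3333, K=2: 0.4444.
K = 2 is the first length at which the sum reaches 0.3750.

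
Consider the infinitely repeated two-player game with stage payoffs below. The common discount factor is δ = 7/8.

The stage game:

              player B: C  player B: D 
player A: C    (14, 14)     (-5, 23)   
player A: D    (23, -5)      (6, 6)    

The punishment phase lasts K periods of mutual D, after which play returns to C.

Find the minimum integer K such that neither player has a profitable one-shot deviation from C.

2

Need Σ_{k=1}^{K} δ^k ≥ (23−14)/(14−6) = 1.1250 at δ = 7/8.
At K = 1 the sum is 0.8750 < 1.1250; at K = 2 it is 1.6406 ≥ 1.1250.
So the minimum punishment length is K = 2.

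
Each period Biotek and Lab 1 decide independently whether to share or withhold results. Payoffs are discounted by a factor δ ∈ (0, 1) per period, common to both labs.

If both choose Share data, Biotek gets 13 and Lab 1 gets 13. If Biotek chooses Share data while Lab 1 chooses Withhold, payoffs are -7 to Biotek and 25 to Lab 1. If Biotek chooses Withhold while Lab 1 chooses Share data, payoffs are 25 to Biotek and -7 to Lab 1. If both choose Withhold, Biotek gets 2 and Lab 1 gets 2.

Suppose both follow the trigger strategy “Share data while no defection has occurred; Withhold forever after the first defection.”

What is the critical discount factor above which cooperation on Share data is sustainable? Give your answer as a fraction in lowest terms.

13/(1−δ) ≥ 25 + 2δ/(1−δ)
13 ≥ 25 − 23δ
δ ≥ 12/23.

12/23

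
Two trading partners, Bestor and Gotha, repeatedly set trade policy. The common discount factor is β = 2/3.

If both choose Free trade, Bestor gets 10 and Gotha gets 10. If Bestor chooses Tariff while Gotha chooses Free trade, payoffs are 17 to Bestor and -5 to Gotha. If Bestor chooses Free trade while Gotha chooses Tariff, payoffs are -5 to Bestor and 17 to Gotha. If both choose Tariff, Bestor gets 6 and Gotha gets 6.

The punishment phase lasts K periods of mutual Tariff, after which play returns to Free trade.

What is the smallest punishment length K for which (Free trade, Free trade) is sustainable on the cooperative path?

6

No profitable deviation requires (10−6)(β+…+β^K) ≥ 17−10, i.e. β+…+β^K ≥ 7/4 ≈ 1.7500.
With β = 2/3, the partial sums are K=1: 0.6667, K=2: 1.1111, K=3: 1.4074, K=4: 1.6049, K=5: 1.7366, K=6: 1.8244.
K = 6 is the first length at which the sum reaches 1.7500.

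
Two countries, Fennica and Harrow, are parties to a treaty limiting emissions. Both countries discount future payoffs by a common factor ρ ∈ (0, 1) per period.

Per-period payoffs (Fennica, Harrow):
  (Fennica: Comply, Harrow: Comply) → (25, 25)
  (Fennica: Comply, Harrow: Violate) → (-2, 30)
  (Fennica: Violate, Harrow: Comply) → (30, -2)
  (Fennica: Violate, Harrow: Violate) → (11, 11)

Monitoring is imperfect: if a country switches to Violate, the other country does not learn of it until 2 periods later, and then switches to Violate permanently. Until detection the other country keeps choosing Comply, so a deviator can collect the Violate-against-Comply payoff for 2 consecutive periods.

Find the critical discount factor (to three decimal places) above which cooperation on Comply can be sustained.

Deviating for the 2 undetected periods gains 30−25 = 5 per period over cooperation, then loses 25−11 = 14 per period forever once punishment starts.
Gain: 5(1 + ρ + … + ρ^1); loss: 14·ρ^2/(1−ρ).
No profitable deviation ⇔ 5(1−ρ^2) ≤ 14·ρ^2, i.e. ρ^2 ≥ 5/(5+14) = 5/19.
Hence ρ ≥ (5/19)^(1/2) ≈ 0.513.

0.513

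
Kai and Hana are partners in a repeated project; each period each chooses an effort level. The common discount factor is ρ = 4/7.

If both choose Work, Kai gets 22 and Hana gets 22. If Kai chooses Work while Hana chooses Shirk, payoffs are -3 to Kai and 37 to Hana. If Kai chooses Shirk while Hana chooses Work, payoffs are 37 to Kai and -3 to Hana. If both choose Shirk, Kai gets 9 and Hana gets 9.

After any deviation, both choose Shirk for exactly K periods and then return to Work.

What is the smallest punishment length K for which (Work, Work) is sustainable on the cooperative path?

IC: ρ(1−ρ^K)/(1−ρ) ≥ (37−22)/(22−9) = 15/13.
With ρ = 4/7: need 1 − ρ^K ≥ 15/13·(1−4/7)/(4/7), i.e. ρ^K ≤ 0.1346.
Since (4/7)^3 = 0.1866 and (4/7)^4 = 0.1066, the smallest such K is 4.

4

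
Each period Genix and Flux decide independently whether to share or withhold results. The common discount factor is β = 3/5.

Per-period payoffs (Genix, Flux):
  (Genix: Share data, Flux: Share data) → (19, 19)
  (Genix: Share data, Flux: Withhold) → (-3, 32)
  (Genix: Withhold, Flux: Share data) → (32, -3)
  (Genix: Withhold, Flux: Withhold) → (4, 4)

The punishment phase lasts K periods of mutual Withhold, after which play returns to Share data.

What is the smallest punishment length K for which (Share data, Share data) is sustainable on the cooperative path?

2

IC: β(1−β^K)/(1−β) ≥ (32−19)/(19−4) = 13/15.
With β = 3/5: need 1 − β^K ≥ 13/15·(1−3/5)/(3/5), i.e. β^K ≤ 0.4222.
Since (3/5)^1 = 0.6000 and (3/5)^2 = 0.3600, the smallest such K is 2.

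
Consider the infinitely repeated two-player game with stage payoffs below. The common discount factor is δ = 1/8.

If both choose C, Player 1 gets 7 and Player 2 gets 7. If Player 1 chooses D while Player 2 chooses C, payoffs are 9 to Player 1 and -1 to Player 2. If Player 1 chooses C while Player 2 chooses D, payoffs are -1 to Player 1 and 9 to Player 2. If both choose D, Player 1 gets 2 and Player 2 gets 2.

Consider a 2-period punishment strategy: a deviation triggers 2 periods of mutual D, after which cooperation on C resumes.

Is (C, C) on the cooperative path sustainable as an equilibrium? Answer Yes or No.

Comparing payoff streams over the 3 periods until play realigns: cooperate → 7(1+δ+…+δ^2); deviate → 9 + 2(δ+…+δ^2).
Cooperation is sustained iff (7−2)(δ+…+δ^2) ≥ 9−7.
δ+…+δ^2 = 1/8·(1−(1/8)^2)/(1−1/8) = 0.1406, and (9−7)/(7−2) = 0.4000.
0.1406 < 0.4000, so cooperation is not sustainable.

No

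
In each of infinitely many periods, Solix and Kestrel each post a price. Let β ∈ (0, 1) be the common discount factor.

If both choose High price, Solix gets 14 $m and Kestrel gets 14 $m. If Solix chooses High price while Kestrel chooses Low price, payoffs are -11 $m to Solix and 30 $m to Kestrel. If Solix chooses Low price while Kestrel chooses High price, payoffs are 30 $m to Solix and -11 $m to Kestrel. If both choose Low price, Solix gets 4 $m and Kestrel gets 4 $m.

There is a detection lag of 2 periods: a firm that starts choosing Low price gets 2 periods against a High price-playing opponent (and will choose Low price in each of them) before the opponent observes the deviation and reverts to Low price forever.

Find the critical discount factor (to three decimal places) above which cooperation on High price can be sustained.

The best deviation is to choose Low price for all 2 undetected periods, earning 30 each, then 4 forever once detected.
Deviation value: 30(1−β^2)/(1−β) + 4β^2/(1−β); cooperation value: 14/(1−β).
IC: 14 ≥ 30(1−β^2) + 4β^2 = 30 − 26β^2.
So β^2 ≥ 16/26 = 8/13, giving β ≥ (8/13)^(1/2) ≈ 0.784.

0.784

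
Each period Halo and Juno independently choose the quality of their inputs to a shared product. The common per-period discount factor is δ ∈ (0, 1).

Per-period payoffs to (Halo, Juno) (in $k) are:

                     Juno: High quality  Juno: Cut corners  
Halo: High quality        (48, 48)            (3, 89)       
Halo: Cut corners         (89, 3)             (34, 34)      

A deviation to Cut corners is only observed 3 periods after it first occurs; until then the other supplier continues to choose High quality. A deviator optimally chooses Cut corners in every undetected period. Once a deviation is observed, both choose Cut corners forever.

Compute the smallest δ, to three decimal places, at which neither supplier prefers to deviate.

A deviator earns 89 for 3 periods, then 34 forever; cooperating earns 48 forever. Multiplying the IC by (1−δ):
48 ≥ 89(1−δ^3) + 34δ^3, so 55·δ^3 ≥ 41 and δ^3 ≥ 41/55.
δ ≥ (41/55)^(1/3) ≈ 0.907.

0.907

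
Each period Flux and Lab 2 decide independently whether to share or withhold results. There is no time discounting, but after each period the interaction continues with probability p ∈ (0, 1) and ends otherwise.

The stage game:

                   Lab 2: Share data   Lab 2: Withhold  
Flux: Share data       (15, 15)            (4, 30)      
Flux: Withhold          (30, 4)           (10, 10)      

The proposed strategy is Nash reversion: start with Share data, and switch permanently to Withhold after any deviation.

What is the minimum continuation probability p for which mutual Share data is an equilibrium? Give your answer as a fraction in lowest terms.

3/4

With no time discounting, the continuation probability p plays the role of the discount factor.
Grim-trigger IC: 15/(1−p) ≥ 30 + 10p/(1−p) ⇒ p ≥ (30−15)/(30−10) = 3/4.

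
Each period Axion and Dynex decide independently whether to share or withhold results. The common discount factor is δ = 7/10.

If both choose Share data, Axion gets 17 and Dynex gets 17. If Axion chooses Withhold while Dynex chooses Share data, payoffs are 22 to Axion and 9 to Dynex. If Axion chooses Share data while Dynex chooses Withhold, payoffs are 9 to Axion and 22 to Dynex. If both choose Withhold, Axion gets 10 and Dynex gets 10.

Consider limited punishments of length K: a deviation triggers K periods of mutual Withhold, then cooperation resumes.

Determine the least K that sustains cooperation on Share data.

2

Need Σ_{k=1}^{K} δ^k ≥ (22−17)/(17−10) = 0.7143 at δ = 7/10.
At K = 1 the sum is 0.7000 < 0.7143; at K = 2 it is 1.1900 ≥ 0.7143.
So the minimum punishment length is K = 2.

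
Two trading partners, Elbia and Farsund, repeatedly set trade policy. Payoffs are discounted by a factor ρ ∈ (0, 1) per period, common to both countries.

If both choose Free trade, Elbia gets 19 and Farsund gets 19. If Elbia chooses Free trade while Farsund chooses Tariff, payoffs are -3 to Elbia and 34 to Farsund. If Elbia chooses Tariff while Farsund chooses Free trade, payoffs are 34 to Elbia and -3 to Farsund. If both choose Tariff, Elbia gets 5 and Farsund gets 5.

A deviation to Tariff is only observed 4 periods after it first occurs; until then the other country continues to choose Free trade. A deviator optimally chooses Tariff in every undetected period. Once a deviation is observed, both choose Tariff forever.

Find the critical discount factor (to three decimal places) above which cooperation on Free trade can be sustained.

0.848

Deviating for the 4 undetected periods gains 34−19 = 15 per period over cooperation, then loses 19−5 = 14 per period forever once punishment starts.
Gain: 15(1 + ρ + … + ρ^3); loss: 14·ρ^4/(1−ρ).
No profitable deviation ⇔ 15(1−ρ^4) ≤ 14·ρ^4, i.e. ρ^4 ≥ 15/(15+14) = 15/29.
Hence ρ ≥ (15/29)^(1/4) ≈ 0.848.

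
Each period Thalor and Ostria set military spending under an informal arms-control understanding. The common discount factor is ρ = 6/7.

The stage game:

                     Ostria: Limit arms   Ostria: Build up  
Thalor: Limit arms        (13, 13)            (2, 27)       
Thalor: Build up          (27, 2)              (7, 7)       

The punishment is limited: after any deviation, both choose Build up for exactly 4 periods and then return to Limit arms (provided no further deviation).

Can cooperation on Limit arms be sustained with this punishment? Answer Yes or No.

Yes

A one-shot deviation gives 27 now, then 7 for 4 periods, then back to 13.
Gain from deviating: (27−13) today; loss: (13−7) in each of the next 4 periods.
No-deviation condition: (13−7)(ρ+…+ρ^4) ≥ 27−13, i.e. ρ+…+ρ^4 ≥ 7/3.
At ρ = 6/7: ρ+…+ρ^4 = 2.7613 ≥ 2.3333.
So cooperation is sustainable.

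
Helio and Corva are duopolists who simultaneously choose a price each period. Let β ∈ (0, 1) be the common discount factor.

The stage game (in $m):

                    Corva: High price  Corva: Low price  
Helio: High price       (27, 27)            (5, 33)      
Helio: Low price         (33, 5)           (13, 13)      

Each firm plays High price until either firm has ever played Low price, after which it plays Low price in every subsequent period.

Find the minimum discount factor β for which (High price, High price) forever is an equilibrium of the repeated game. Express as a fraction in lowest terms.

Under grim trigger the critical discount factor is (T−C)/(T−P) with T = 33, C = 27, P = 13.
β* = (33−27)/(33−13) = 6/20 = 3/10.

3/10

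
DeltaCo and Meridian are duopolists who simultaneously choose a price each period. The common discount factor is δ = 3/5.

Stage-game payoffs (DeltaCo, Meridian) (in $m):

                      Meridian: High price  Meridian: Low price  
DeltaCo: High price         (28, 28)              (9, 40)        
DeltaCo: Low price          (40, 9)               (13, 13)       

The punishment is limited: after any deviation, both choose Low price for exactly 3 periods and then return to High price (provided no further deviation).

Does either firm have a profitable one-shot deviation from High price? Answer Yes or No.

No

A one-shot deviation gives 40 now, then 13 for 3 periods, then back to 28.
Gain from deviating: (40−28) today; loss: (28−13) in each of the next 3 periods.
No-deviation condition: (28−13)(δ+…+δ^3) ≥ 40−28, i.e. δ+…+δ^3 ≥ 4/5.
At δ = 3/5: δ+…+δ^3 = 1.1760 ≥ 0.8000.
So cooperation is sustainable.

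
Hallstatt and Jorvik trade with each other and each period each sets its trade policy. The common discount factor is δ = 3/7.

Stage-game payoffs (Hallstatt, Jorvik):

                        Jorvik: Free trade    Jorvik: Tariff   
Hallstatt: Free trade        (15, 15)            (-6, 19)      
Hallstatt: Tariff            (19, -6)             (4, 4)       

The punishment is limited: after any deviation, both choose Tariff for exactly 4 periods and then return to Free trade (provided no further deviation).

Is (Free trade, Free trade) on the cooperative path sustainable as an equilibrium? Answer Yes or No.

A one-shot deviation gives 19 now, then 4 for 4 periods, then back to 15.
Gain from deviating: (19−15) today; loss: (15−4) in each of the next 4 periods.
No-deviation condition: (15−4)(δ+…+δ^4) ≥ 19−15, i.e. δ+…+δ^4 ≥ 4/11.
At δ = 3/7: δ+…+δ^4 = 0.7247 ≥ 0.3636.
So cooperation is sustainable.

Yes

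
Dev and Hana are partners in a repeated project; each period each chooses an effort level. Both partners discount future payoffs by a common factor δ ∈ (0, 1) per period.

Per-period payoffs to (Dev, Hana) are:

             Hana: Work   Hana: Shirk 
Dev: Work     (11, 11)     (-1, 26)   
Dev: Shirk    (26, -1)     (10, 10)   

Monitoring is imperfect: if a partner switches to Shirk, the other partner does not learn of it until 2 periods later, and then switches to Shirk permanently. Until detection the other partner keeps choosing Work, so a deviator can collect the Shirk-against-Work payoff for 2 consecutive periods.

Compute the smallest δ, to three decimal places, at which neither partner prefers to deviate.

A deviator earns 26 for 2 periods, then 10 forever; cooperating earns 11 forever. Multiplying the IC by (1−δ):
11 ≥ 26(1−δ^2) + 10δ^2, so 16·δ^2 ≥ 15 and δ^2 ≥ 15/16.
δ ≥ (15/16)^(1/2) ≈ 0.968.

0.968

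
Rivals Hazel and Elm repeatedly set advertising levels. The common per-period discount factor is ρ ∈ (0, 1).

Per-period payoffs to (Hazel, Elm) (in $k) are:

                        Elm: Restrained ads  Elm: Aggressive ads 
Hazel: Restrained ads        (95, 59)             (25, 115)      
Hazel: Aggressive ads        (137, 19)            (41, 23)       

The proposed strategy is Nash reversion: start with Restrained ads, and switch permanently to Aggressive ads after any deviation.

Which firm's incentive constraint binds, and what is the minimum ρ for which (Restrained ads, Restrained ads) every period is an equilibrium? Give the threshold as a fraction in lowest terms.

Elm; ρ ≥ 14/23

Hazel's threshold: (137−95)/(137−41) = 7/16.
Elm's threshold: (115−59)/(115−23) = 14/23.
7/16 < 14/23, so Elm binds and ρ* = 14/23.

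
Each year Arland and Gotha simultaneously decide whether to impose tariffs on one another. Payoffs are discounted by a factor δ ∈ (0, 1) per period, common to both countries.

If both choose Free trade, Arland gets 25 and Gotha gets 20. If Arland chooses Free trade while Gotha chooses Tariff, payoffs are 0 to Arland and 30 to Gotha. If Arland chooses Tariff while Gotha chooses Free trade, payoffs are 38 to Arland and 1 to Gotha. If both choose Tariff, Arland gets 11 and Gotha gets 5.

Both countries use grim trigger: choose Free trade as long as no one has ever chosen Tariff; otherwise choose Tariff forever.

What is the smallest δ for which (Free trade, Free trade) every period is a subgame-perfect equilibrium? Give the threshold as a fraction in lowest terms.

Arland's threshold: (38−25)/(38−11) = 13/27.
Gotha's threshold: (30−20)/(30−5) = 2/5.
13/27 > 2/5, so Arland binds and δ* = 13/27.

13/27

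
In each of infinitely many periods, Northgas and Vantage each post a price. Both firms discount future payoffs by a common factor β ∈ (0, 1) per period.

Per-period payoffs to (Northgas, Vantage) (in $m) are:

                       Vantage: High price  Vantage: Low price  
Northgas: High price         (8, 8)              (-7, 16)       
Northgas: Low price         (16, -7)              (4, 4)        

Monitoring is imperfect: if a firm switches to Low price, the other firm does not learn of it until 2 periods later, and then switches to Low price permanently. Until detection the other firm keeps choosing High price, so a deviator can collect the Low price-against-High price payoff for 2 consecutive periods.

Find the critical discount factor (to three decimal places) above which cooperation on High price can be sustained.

The best deviation is to choose Low price for all 2 undetected periods, earning 16 each, then 4 forever once detected.
Deviation value: 16(1−β^2)/(1−β) + 4β^2/(1−β); cooperation value: 8/(1−β).
IC: 8 ≥ 16(1−β^2) + 4β^2 = 16 − 12β^2.
So β^2 ≥ 8/12 = 2/3, giving β ≥ (2/3)^(1/2) ≈ 0.816.

0.816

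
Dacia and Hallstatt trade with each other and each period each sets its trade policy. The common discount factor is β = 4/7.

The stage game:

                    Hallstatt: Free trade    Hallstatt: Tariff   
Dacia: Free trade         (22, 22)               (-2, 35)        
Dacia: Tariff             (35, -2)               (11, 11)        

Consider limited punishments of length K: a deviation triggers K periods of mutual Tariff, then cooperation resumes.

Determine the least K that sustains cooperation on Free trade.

IC: β(1−β^K)/(1−β) ≥ (35−22)/(22−11) = 13/11.
With β = 4/7: need 1 − β^K ≥ 13/11·(1−4/7)/(4/7), i.e. β^K ≤ 0.1136.
Since (4/7)^3 = 0.1866 and (4/7)^4 = 0.1066, the smallest such K is 4.

4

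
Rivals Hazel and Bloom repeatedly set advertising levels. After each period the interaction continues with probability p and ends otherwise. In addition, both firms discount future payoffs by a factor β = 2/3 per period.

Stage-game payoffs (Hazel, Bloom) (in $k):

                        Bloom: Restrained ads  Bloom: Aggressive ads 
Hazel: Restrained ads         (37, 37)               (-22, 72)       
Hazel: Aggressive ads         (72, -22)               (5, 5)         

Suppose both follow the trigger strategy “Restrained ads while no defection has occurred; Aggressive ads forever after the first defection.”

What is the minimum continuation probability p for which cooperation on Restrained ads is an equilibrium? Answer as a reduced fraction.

With continuation probability p and discount β, the effective per-period discount factor is βp.
Grim-trigger IC: βp ≥ (72−37)/(72−5) = 35/67.
So p ≥ (35/67)/(2/3) = 105/134.

105/134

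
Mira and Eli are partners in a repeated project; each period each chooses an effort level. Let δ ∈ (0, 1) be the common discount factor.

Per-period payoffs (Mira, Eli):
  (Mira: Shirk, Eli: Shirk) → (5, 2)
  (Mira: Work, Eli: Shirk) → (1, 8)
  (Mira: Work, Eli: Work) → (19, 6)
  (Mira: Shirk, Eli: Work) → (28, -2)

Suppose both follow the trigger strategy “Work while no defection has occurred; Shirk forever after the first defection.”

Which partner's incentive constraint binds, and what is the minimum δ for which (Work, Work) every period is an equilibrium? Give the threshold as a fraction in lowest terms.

For Mira: deviation gain 28−19 = 9, per-period punishment loss 19−5 = 14. IC gives δ ≥ 9/23.
For Eli: gain 2, loss 4 per period, so δ ≥ 2/6 = 1/3.
The tighter constraint is Mira's, so cooperation needs δ ≥ 9/23.

Mira; δ ≥ 9/23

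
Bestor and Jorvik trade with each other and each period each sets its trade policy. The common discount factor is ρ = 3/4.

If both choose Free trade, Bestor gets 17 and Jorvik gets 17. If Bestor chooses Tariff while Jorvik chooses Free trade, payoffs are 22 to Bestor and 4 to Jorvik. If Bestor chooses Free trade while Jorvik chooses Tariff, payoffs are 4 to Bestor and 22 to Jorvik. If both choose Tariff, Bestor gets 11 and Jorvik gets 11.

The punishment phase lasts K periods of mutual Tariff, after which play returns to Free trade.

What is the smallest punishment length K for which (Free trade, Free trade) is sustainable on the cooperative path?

Need Σ_{k=1}^{K} ρ^k ≥ (22−17)/(17−11) = 0.8333 at ρ = 3/4.
At K = 1 the sum is 0.7500 < 0.8333; at K = 2 it is 1.3125 ≥ 0.8333.
So the minimum punishment length is K = 2.

2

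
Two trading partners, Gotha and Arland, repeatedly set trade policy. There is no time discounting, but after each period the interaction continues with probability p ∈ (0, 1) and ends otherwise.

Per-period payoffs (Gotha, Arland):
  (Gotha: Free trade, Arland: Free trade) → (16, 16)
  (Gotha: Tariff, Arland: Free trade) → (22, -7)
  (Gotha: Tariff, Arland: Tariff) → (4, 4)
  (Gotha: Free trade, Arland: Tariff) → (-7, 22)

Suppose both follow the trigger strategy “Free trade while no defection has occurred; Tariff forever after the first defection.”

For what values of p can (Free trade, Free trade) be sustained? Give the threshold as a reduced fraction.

With no time discounting, the continuation probability p plays the role of the discount factor.
Grim-trigger IC: 16/(1−p) ≥ 22 + 4p/(1−p) ⇒ p ≥ (22−16)/(22−4) = 1/3.

1/3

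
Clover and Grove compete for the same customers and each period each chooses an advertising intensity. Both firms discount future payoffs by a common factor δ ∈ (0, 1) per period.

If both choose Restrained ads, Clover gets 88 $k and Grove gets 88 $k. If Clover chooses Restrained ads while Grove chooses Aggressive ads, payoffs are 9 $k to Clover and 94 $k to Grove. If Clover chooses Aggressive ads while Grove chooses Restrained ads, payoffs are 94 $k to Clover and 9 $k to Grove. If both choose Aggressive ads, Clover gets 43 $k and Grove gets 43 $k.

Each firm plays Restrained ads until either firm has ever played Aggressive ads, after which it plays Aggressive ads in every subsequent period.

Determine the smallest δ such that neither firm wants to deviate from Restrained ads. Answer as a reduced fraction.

One-period gain from deviating is 94 − 88 = 6. The loss is 88 − 43 = 45 in every subsequent period, with present value 45·δ/(1−δ).
Deviation is unprofitable when 45·δ/(1−δ) ≥ 6, i.e. δ/(1−δ) ≥ 2/15.
Equivalently δ ≥ 6/(6+45) = 2/17.

2/17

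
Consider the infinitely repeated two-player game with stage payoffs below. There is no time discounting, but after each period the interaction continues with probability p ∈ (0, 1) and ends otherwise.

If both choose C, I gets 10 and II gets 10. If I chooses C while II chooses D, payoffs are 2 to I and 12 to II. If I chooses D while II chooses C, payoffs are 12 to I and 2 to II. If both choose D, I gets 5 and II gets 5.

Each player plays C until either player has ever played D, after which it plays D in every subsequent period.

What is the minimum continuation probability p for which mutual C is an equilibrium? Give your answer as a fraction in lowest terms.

2/7

Expected cooperation value is 10 + p·10 + p²·10 + … = 10/(1−p); deviation gives 12 + p·5/(1−p).
10 ≥ 12(1−p) + 5p ⇒ 7p ≥ 2 ⇒ p ≥ 2/7.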